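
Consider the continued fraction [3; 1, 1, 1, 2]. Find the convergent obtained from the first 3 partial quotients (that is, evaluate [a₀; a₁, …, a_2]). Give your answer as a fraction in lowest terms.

Build up convergents one term at a time:
a_0 = 3: 3/1
a_1 = 1: 4/1
a_2 = 1: 7/2

7/2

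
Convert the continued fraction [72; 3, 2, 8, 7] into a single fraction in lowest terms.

Start with 7.
8 + 1/(7/1) = 8 + 1/7 = 57/7
2 + 1/(57/7) = 2 + 7/57 = 121/57
3 + 1/(121/57) = 3 + 57/121 = 420/121
72 + 1/(420/121) = 72 + 121/420 = 30361/420

30361/420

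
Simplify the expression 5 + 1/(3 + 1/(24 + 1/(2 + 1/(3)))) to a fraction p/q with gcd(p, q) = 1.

2771/520

Start with 3.
2 + 1/(3/1) = 2 + 1/3 = 7/3
24 + 1/(7/3) = 24 + 3/7 = 171/7
3 + 1/(171/7) = 3 + 7/171 = 520/171
5 + 1/(520/171) = 5 + 171/520 = 2771/520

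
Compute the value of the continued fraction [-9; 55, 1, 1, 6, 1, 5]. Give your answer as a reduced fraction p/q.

-43895/4887

Start with 5.
1 + 1/(5/1) = 1 + 1/5 = 6/5
6 + 1/(6/5) = 6 + 5/6 = 41/6
1 + 1/(41/6) = 1 + 6/41 = 47/41
1 + 1/(47/41) = 1 + 41/47 = 88/47
55 + 1/(88/47) = 55 + 47/88 = 4887/88
-9 + 1/(4887/88) = -9 + 88/4887 = -43895/4887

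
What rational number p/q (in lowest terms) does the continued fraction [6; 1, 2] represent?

Work from the innermost term outward:
Start with 2.
1 + 1/(2/1) = 1 + 1/2 = 3/2
6 + 1/(3/2) = 6 + 2/3 = 20/3

20/3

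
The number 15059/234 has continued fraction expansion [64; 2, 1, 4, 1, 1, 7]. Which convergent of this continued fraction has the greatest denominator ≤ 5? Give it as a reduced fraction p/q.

193/3

a_0 = 64: 64/1  (≤ bound)
a_1 = 2: 129/2  (≤ bound)
a_2 = 1: 193/3  (≤ bound)
a_3 = 4: 901/14  (> 5, stop)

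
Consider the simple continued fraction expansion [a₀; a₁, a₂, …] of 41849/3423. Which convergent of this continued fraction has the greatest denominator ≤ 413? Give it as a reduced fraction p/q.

379/31

a_0 = 12: 12/1  (≤ bound)
a_1 = 4: 49/4  (≤ bound)
a_2 = 2: 110/9  (≤ bound)
a_3 = 2: 269/22  (≤ bound)
a_4 = 1: 379/31  (≤ bound)
a_5 = 54: 20735/1696  (> 413, stop)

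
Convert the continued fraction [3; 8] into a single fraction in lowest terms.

Start with 8.
3 + 1/(8/1) = 3 + 1/8 = 25/8

25/8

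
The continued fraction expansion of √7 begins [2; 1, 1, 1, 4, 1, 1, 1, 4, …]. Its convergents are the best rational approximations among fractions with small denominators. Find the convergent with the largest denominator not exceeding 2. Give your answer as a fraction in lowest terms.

List convergents until the denominator exceeds the bound:
a_0 = 2: 2/1  (≤ bound)
a_1 = 1: 3/1  (≤ bound)
a_2 = 1: 5/2  (≤ bound)
a_3 = 1: 8/3  (> 2, stop)

5/2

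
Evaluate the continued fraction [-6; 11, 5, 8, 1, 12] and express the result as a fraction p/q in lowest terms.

-39241/6639

Work from the innermost term outward:
Start with 12.
1 + 1/(12/1) = 1 + 1/12 = 13/12
8 + 1/(13/12) = 8 + 12/13 = 116/13
5 + 1/(116/13) = 5 + 13/116 = 593/116
11 + 1/(593/116) = 11 + 116/593 = 6639/593
-6 + 1/(6639/593) = -6 + 593/6639 = -39241/6639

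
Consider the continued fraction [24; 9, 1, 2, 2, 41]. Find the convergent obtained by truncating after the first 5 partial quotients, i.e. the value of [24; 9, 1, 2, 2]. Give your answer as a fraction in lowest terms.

1639/68

Work from the innermost term outward:
Start with 2.
2 + 1/(2/1) = 2 + 1/2 = 5/2
1 + 1/(5/2) = 1 + 2/5 = 7/5
9 + 1/(7/5) = 9 + 5/7 = 68/7
24 + 1/(68/7) = 24 + 7/68 = 1639/68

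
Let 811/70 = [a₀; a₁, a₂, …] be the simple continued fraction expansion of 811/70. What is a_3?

2

Repeatedly divide and take the remainder:
811 ÷ 70 → quotient 11, remainder 41
70 ÷ 41 → quotient 1, remainder 29
41 ÷ 29 → quotient 1, remainder 12
29 ÷ 12 → quotient 2, remainder 5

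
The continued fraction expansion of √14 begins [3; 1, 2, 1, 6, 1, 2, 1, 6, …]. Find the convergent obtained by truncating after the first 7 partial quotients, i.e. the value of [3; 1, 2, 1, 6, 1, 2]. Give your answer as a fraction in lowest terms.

Start with 2.
1 + 1/(2/1) = 1 + 1/2 = 3/2
6 + 1/(3/2) = 6 + 2/3 = 20/3
1 + 1/(20/3) = 1 + 3/20 = 23/20
2 + 1/(23/20) = 2 + 20/23 = 66/23
1 + 1/(66/23) = 1 + 23/66 = 89/66
3 + 1/(89/66) = 3 + 66/89 = 333/89

333/89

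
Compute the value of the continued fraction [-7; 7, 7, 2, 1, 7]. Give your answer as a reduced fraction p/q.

-8273/1206

Start with 7.
1 + 1/(7/1) = 1 + 1/7 = 8/7
2 + 1/(8/7) = 2 + 7/8 = 23/8
7 + 1/(23/8) = 7 + 8/23 = 169/23
7 + 1/(169/23) = 7 + 23/169 = 1206/169
-7 + 1/(1206/169) = -7 + 169/1206 = -8273/1206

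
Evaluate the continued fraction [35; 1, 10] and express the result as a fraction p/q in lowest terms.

395/11

Start with 10.
1 + 1/(10/1) = 1 + 1/10 = 11/10
35 + 1/(11/10) = 35 + 10/11 = 395/11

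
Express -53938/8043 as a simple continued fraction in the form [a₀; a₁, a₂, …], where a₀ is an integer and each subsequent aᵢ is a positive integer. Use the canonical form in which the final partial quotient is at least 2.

[-7; 3, 2, 2, 10, 2, 1, 14]

-53938 ÷ 8043 → quotient -7, remainder 2363
8043 ÷ 2363 → quotient 3, remainder 954
2363 ÷ 954 → quotient 2, remainder 455
954 ÷ 455 → quotient 2, remainder 44
455 ÷ 44 → quotient 10, remainder 15
44 ÷ 15 → quotient 2, remainder 14
15 ÷ 14 → quotient 1, remainder 1
14 ÷ 1 → quotient 14, remainder 0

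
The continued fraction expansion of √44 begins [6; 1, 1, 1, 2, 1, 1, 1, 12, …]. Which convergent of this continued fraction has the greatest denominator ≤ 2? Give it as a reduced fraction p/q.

13/2

a_0 = 6: 6/1  (≤ bound)
a_1 = 1: 7/1  (≤ bound)
a_2 = 1: 13/2  (≤ bound)
a_3 = 1: 20/3  (> 2, stop)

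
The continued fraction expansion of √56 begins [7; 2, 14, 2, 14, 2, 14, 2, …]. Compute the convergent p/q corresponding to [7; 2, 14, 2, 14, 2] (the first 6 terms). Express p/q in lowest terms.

13455/1798

Start with 2.
14 + 1/(2/1) = 14 + 1/2 = 29/2
2 + 1/(29/2) = 2 + 2/29 = 60/29
14 + 1/(60/29) = 14 + 29/60 = 869/60
2 + 1/(869/60) = 2 + 60/869 = 1798/869
7 + 1/(1798/869) = 7 + 869/1798 = 13455/1798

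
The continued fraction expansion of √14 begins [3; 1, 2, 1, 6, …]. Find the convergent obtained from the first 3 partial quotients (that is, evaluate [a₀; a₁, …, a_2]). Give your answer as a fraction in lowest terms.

11/3

Build up convergents one term at a time:
a_0 = 3: 3/1
a_1 = 1: 4/1
a_2 = 2: 11/3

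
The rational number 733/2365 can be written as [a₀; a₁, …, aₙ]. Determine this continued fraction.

[0; 3, 4, 2, 2, 2, 6, 2]

⌊733/2365⌋ = 0, remainder 733
⌊2365/733⌋ = 3, remainder 166
⌊733/166⌋ = 4, remainder 69
⌊166/69⌋ = 2, remainder 28
⌊69/28⌋ = 2, remainder 13
⌊28/13⌋ = 2, remainder 2
⌊13/2⌋ = 6, remainder 1
⌊2/1⌋ = 2, remainder 0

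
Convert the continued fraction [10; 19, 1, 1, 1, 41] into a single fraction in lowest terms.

24705/2458

Build up convergents one term at a time:
a_0 = 10: 10/1
a_1 = 19: 191/19
a_2 = 1: 201/20
a_3 = 1: 392/39
a_4 = 1: 593/59
a_5 = 41: 24705/2458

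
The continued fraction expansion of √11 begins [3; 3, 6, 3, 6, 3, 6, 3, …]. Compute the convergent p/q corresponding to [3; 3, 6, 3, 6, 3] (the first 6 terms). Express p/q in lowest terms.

Compute successive convergents:
a_0 = 3: 3/1
a_1 = 3: 10/3
a_2 = 6: 63/19
a_3 = 3: 199/60
a_4 = 6: 1257/379
a_5 = 3: 3970/1197

3970/1197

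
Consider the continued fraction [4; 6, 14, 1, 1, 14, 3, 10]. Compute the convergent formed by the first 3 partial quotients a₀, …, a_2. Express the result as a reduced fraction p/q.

Build up convergents one term at a time:
a_0 = 4: 4/1
a_1 = 6: 25/6
a_2 = 14: 354/85

354/85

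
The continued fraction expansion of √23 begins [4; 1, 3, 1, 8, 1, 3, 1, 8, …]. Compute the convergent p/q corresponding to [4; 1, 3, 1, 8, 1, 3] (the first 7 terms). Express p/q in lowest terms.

a_0 = 4: 4/1
a_1 = 1: 5/1
a_2 = 3: 19/4
a_3 = 1: 24/5
a_4 = 8: 211/44
a_5 = 1: 235/49
a_6 = 3: 916/191

916/191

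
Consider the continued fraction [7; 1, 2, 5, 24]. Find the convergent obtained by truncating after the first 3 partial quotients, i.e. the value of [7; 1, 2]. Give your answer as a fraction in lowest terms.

Work from the innermost term outward:
Start with 2.
1 + 1/(2/1) = 1 + 1/2 = 3/2
7 + 1/(3/2) = 7 + 2/3 = 23/3

23/3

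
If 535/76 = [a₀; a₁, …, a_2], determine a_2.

535 ÷ 76 → quotient 7, remainder 3
76 ÷ 3 → quotient 25, remainder 1
3 ÷ 1 → quotient 3, remainder 0

3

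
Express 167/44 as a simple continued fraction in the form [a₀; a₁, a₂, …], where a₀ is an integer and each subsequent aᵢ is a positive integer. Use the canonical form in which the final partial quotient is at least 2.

Apply division with remainder until the remainder is 0:
167 ÷ 44 → quotient 3, remainder 35
44 ÷ 35 → quotient 1, remainder 9
35 ÷ 9 → quotient 3, remainder 8
9 ÷ 8 → quotient 1, remainder 1
8 ÷ 1 → quotient 8, remainder 0

[3; 1, 3, 1, 8]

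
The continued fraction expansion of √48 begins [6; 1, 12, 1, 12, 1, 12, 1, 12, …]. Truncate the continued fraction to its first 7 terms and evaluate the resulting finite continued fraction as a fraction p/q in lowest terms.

17466/2521

a_0 = 6: 6/1
a_1 = 1: 7/1
a_2 = 12: 90/13
a_3 = 1: 97/14
a_4 = 12: 1254/181
a_5 = 1: 1351/195
a_6 = 12: 17466/2521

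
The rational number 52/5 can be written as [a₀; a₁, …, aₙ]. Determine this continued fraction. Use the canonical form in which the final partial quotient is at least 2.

[10; 2, 2]

52 = 10·5 + 2, so a_0 = 10
5 = 2·2 + 1, so a_1 = 2
2 = 2·1 + 0, so a_2 = 2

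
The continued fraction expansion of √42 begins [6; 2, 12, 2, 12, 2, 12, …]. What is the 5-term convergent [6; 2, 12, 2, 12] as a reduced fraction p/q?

Start with 12.
2 + 1/(12/1) = 2 + 1/12 = 25/12
12 + 1/(25/12) = 12 + 12/25 = 312/25
2 + 1/(312/25) = 2 + 25/312 = 649/312
6 + 1/(649/312) = 6 + 312/649 = 4206/649

4206/649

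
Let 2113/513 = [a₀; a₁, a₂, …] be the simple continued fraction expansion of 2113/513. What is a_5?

Apply division with remainder until the remainder is 0:
⌊2113/513⌋ = 4, remainder 61
⌊513/61⌋ = 8, remainder 25
⌊61/25⌋ = 2, remainder 11
⌊25/11⌋ = 2, remainder 3
⌊11/3⌋ = 3, remainder 2
⌊3/2⌋ = 1, remainder 1

1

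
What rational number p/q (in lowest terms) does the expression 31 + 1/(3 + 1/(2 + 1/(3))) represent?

Start with 3.
2 + 1/(3/1) = 2 + 1/3 = 7/3
3 + 1/(7/3) = 3 + 3/7 = 24/7
31 + 1/(24/7) = 31 + 7/24 = 751/24

751/24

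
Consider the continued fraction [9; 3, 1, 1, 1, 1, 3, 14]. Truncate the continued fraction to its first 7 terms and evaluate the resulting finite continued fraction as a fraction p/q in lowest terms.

a_0 = 9: 9/1
a_1 = 3: 28/3
a_2 = 1: 37/4
a_3 = 1: 65/7
a_4 = 1: 102/11
a_5 = 1: 167/18
a_6 = 3: 603/65

603/65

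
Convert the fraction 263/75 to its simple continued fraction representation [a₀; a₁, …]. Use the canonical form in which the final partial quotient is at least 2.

[3; 1, 1, 37]

263 ÷ 75 → quotient 3, remainder 38
75 ÷ 38 → quotient 1, remainder 37
38 ÷ 37 → quotient 1, remainder 1
37 ÷ 1 → quotient 37, remainder 0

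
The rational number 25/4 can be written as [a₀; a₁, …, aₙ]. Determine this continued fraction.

25 ÷ 4 → quotient 6, remainder 1
4 ÷ 1 → quotient 4, remainder 0

[6; 4]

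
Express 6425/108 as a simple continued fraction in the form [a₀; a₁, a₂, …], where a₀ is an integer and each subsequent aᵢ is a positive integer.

[59; 2, 26, 2]

Run the Euclidean algorithm, recording each quotient:
⌊6425/108⌋ = 59, remainder 53
⌊108/53⌋ = 2, remainder 2
⌊53/2⌋ = 26, remainder 1
⌊2/1⌋ = 2, remainder 0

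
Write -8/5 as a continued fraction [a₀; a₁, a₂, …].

[-2; 2, 2]

Apply division with remainder until the remainder is 0:
-8 ÷ 5 → quotient -2, remainder 2
5 ÷ 2 → quotient 2, remainder 1
2 ÷ 1 → quotient 2, remainder 0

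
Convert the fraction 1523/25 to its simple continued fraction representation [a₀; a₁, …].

[60; 1, 11, 2]

Apply division with remainder until the remainder is 0:
1523 ÷ 25 → quotient 60, remainder 23
25 ÷ 23 → quotient 1, remainder 2
23 ÷ 2 → quotient 11, remainder 1
2 ÷ 1 → quotient 2, remainder 0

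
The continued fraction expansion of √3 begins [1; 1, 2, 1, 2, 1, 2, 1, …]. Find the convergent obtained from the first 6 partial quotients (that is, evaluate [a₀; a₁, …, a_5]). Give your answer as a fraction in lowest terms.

a_0 = 1: 1/1
a_1 = 1: 2/1
a_2 = 2: 5/3
a_3 = 1: 7/4
a_4 = 2: 19/11
a_5 = 1: 26/15

26/15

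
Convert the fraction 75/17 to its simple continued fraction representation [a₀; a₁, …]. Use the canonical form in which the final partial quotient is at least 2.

75 = 4·17 + 7, so a_0 = 4
17 = 2·7 + 3, so a_1 = 2
7 = 2·3 + 1, so a_2 = 2
3 = 3·1 + 0, so a_3 = 3

[4; 2, 2, 3]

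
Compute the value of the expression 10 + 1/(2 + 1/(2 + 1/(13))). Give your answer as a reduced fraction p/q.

697/67

a_0 = 10: 10/1
a_1 = 2: 21/2
a_2 = 2: 52/5
a_3 = 13: 697/67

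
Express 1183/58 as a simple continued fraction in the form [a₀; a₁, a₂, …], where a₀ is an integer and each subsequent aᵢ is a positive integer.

1183 = 20·58 + 23, so a_0 = 20
58 = 2·23 + 12, so a_1 = 2
23 = 1·12 + 11, so a_2 = 1
12 = 1·11 + 1, so a_3 = 1
11 = 11·1 + 0, so a_4 = 11

[20; 2, 1, 1, 11]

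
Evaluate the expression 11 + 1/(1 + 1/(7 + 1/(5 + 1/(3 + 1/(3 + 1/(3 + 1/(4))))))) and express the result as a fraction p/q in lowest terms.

Compute successive convergents:
a_0 = 11: 11/1
a_1 = 1: 12/1
a_2 = 7: 95/8
a_3 = 5: 487/41
a_4 = 3: 1556/131
a_5 = 3: 5155/434
a_6 = 3: 17021/1433
a_7 = 4: 73239/6166

73239/6166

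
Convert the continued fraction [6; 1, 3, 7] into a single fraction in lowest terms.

Work from the innermost term outward:
Start with 7.
3 + 1/(7/1) = 3 + 1/7 = 22/7
1 + 1/(22/7) = 1 + 7/22 = 29/22
6 + 1/(29/22) = 6 + 22/29 = 196/29

196/29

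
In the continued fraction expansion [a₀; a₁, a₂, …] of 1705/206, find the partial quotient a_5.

Apply division with remainder until the remainder is 0:
1705 ÷ 206 → quotient 8, remainder 57
206 ÷ 57 → quotient 3, remainder 35
57 ÷ 35 → quotient 1, remainder 22
35 ÷ 22 → quotient 1, remainder 13
22 ÷ 13 → quotient 1, remainder 9
13 ÷ 9 → quotient 1, remainder 4

1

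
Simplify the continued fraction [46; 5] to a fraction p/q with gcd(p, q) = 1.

231/5

a_0 = 46: 46/1
a_1 = 5: 231/5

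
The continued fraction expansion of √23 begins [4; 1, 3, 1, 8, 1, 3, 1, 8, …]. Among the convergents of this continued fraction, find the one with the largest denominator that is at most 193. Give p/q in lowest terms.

916/191

a_0 = 4: 4/1  (≤ bound)
a_1 = 1: 5/1  (≤ bound)
a_2 = 3: 19/4  (≤ bound)
a_3 = 1: 24/5  (≤ bound)
a_4 = 8: 211/44  (≤ bound)
a_5 = 1: 235/49  (≤ bound)
a_6 = 3: 916/191  (≤ bound)
a_7 = 1: 1151/240  (> 193, stop)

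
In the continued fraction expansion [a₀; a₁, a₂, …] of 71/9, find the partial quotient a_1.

1

Repeatedly divide and take the remainder:
71 = 7·9 + 8, so a_0 = 7
9 = 1·8 + 1, so a_1 = 1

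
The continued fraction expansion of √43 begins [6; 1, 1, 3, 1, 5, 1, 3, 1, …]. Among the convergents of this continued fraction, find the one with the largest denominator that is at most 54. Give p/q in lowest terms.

341/52

a_0 = 6: 6/1  (≤ bound)
a_1 = 1: 7/1  (≤ bound)
a_2 = 1: 13/2  (≤ bound)
a_3 = 3: 46/7  (≤ bound)
a_4 = 1: 59/9  (≤ bound)
a_5 = 5: 341/52  (≤ bound)
a_6 = 1: 400/61  (> 54, stop)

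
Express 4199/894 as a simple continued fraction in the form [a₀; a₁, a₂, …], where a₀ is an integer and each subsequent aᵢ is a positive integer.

[4; 1, 2, 3, 2, 1, 8, 3]

Run the Euclidean algorithm, recording each quotient:
4199 = 4·894 + 623, so a_0 = 4
894 = 1·623 + 271, so a_1 = 1
623 = 2·271 + 81, so a_2 = 2
271 = 3·81 + 28, so a_3 = 3
81 = 2·28 + 25, so a_4 = 2
28 = 1·25 + 3, so a_5 = 1
25 = 8·3 + 1, so a_6 = 8
3 = 3·1 + 0, so a_7 = 3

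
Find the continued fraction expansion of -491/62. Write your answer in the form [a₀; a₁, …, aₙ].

[-8; 12, 2, 2]

-491 ÷ 62 → quotient -8, remainder 5
62 ÷ 5 → quotient 12, remainder 2
5 ÷ 2 → quotient 2, remainder 1
2 ÷ 1 → quotient 2, remainder 0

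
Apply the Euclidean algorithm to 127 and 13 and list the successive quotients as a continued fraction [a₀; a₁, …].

127 ÷ 13 → quotient 9, remainder 10
13 ÷ 10 → quotient 1, remainder 3
10 ÷ 3 → quotient 3, remainder 1
3 ÷ 1 → quotient 3, remainder 0

[9; 1, 3, 3]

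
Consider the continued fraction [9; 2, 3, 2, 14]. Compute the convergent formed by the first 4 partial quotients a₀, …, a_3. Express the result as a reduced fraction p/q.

Compute successive convergents:
a_0 = 9: 9/1
a_1 = 2: 19/2
a_2 = 3: 66/7
a_3 = 2: 151/16

151/16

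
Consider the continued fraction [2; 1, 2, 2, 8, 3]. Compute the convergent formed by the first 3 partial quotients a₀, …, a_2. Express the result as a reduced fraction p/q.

Start with 2.
1 + 1/(2/1) = 1 + 1/2 = 3/2
2 + 1/(3/2) = 2 + 2/3 = 8/3

8/3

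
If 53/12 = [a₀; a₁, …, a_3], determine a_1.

2

53 ÷ 12 → quotient 4, remainder 5
12 ÷ 5 → quotient 2, remainder 2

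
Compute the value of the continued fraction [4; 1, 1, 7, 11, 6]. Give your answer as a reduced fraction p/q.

4610/1017

Collapse the nested fraction from the inside out:
Start with 6.
11 + 1/(6/1) = 11 + 1/6 = 67/6
7 + 1/(67/6) = 7 + 6/67 = 475/67
1 + 1/(475/67) = 1 + 67/475 = 542/475
1 + 1/(542/475) = 1 + 475/542 = 1017/542
4 + 1/(1017/542) = 4 + 542/1017 = 4610/1017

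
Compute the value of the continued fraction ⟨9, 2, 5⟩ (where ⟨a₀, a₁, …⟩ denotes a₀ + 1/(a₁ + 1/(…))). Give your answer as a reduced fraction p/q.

Build up convergents one term at a time:
a_0 = 9: 9/1
a_1 = 2: 19/2
a_2 = 5: 104/11

104/11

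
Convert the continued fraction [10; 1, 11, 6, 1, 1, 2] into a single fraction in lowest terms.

4378/401

Start with 2.
1 + 1/(2/1) = 1 + 1/2 = 3/2
1 + 1/(3/2) = 1 + 2/3 = 5/3
6 + 1/(5/3) = 6 + 3/5 = 33/5
11 + 1/(33/5) = 11 + 5/33 = 368/33
1 + 1/(368/33) = 1 + 33/368 = 401/368
10 + 1/(401/368) = 10 + 368/401 = 4378/401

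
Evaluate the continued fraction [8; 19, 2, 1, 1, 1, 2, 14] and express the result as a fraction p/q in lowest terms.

47126/5853

Use the convergent recurrence hₖ = aₖ·hₖ₋₁ + hₖ₋₂ (and likewise for the denominators kₖ):
a_0 = 8: 8/1
a_1 = 19: 153/19
a_2 = 2: 314/39
a_3 = 1: 467/58
a_4 = 1: 781/97
a_5 = 1: 1248/155
a_6 = 2: 3277/407
a_7 = 14: 47126/5853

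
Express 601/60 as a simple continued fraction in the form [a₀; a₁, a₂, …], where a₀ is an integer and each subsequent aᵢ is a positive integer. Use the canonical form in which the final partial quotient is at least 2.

Run the Euclidean algorithm, recording each quotient:
601 ÷ 60 → quotient 10, remainder 1
60 ÷ 1 → quotient 60, remainder 0

[10; 60]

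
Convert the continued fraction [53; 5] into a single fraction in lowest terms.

a_0 = 53: 53/1
a_1 = 5: 266/5

266/5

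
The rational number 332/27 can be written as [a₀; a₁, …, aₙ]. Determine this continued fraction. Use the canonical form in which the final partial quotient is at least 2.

[12; 3, 2, 1, 2]

Repeatedly divide and take the remainder:
332 = 12·27 + 8, so a_0 = 12
27 = 3·8 + 3, so a_1 = 3
8 = 2·3 + 2, so a_2 = 2
3 = 1·2 + 1, so a_3 = 1
2 = 2·1 + 0, so a_4 = 2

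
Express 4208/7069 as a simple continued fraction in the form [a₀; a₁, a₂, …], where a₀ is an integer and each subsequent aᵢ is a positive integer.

[0; 1, 1, 2, 8, 15, 5, 2]

Run the Euclidean algorithm, recording each quotient:
4208 ÷ 7069 → quotient 0, remainder 4208
7069 ÷ 4208 → quotient 1, remainder 2861
4208 ÷ 2861 → quotient 1, remainder 1347
2861 ÷ 1347 → quotient 2, remainder 167
1347 ÷ 167 → quotient 8, remainder 11
167 ÷ 11 → quotient 15, remainder 2
11 ÷ 2 → quotient 5, remainder 1
2 ÷ 1 → quotient 2, remainder 0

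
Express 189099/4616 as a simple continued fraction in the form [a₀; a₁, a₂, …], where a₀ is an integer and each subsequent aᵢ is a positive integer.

⌊189099/4616⌋ = 40, remainder 4459
⌊4616/4459⌋ = 1, remainder 157
⌊4459/157⌋ = 28, remainder 63
⌊157/63⌋ = 2, remainder 31
⌊63/31⌋ = 2, remainder 1
⌊31/1⌋ = 31, remainder 0

[40; 1, 28, 2, 2, 31]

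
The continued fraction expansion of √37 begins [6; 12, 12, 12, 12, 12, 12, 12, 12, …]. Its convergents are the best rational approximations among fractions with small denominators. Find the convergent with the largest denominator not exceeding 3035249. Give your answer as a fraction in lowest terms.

a_0 = 6: 6/1  (≤ bound)
a_1 = 12: 73/12  (≤ bound)
a_2 = 12: 882/145  (≤ bound)
a_3 = 12: 10657/1752  (≤ bound)
a_4 = 12: 128766/21169  (≤ bound)
a_5 = 12: 1555849/255780  (≤ bound)
a_6 = 12: 18798954/3090529  (> 3035249, stop)

1555849/255780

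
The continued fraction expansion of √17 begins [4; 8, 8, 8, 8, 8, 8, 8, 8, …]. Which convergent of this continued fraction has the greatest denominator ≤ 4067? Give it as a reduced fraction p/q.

2177/528

List convergents until the denominator exceeds the bound:
a_0 = 4: 4/1  (≤ bound)
a_1 = 8: 33/8  (≤ bound)
a_2 = 8: 268/65  (≤ bound)
a_3 = 8: 2177/528  (≤ bound)
a_4 = 8: 17684/4289  (> 4067, stop)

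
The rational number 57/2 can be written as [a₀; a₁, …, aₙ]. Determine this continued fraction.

[28; 2]

Apply division with remainder until the remainder is 0:
57 = 28·2 + 1, so a_0 = 28
2 = 2·1 + 0, so a_1 = 2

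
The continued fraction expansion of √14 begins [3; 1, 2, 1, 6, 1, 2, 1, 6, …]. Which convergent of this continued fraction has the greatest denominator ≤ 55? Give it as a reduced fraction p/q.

116/31

List convergents until the denominator exceeds the bound:
a_0 = 3: 3/1  (≤ bound)
a_1 = 1: 4/1  (≤ bound)
a_2 = 2: 11/3  (≤ bound)
a_3 = 1: 15/4  (≤ bound)
a_4 = 6: 101/27  (≤ bound)
a_5 = 1: 116/31  (≤ bound)
a_6 = 2: 333/89  (> 55, stop)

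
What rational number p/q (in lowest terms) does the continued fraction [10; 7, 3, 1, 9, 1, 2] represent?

Start with 2.
1 + 1/(2/1) = 1 + 1/2 = 3/2
9 + 1/(3/2) = 9 + 2/3 = 29/3
1 + 1/(29/3) = 1 + 3/29 = 32/29
3 + 1/(32/29) = 3 + 29/32 = 125/32
7 + 1/(125/32) = 7 + 32/125 = 907/125
10 + 1/(907/125) = 10 + 125/907 = 9195/907

9195/907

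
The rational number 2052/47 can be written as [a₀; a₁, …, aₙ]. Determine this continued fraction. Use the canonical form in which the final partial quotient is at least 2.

[43; 1, 1, 1, 15]

2052 ÷ 47 → quotient 43, remainder 31
47 ÷ 31 → quotient 1, remainder 16
31 ÷ 16 → quotient 1, remainder 15
16 ÷ 15 → quotient 1, remainder 1
15 ÷ 1 → quotient 15, remainder 0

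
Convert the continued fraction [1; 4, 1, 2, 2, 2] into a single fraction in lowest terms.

97/80

Start with 2.
2 + 1/(2/1) = 2 + 1/2 = 5/2
2 + 1/(5/2) = 2 + 2/5 = 12/5
1 + 1/(12/5) = 1 + 5/12 = 17/12
4 + 1/(17/12) = 4 + 12/17 = 80/17
1 + 1/(80/17) = 1 + 17/80 = 97/80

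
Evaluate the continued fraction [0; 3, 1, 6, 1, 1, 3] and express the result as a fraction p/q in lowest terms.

53/205

Collapse the nested fraction from the inside out:
Start with 3.
1 + 1/(3/1) = 1 + 1/3 = 4/3
1 + 1/(4/3) = 1 + 3/4 = 7/4
6 + 1/(7/4) = 6 + 4/7 = 46/7
1 + 1/(46/7) = 1 + 7/46 = 53/46
3 + 1/(53/46) = 3 + 46/53 = 205/53
0 + 1/(205/53) = 0 + 53/205 = 53/205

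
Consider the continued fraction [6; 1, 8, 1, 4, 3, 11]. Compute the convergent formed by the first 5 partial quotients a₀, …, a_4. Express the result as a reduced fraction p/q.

338/49

Compute successive convergents:
a_0 = 6: 6/1
a_1 = 1: 7/1
a_2 = 8: 62/9
a_3 = 1: 69/10
a_4 = 4: 338/49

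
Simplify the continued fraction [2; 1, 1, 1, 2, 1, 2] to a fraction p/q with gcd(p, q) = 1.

79/30

Compute successive convergents:
a_0 = 2: 2/1
a_1 = 1: 3/1
a_2 = 1: 5/2
a_3 = 1: 8/3
a_4 = 2: 21/8
a_5 = 1: 29/11
a_6 = 2: 79/30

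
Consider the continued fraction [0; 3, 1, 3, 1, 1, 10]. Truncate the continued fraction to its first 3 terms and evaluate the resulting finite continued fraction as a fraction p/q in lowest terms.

1/4

a_0 = 0: 0/1
a_1 = 3: 1/3
a_2 = 1: 1/4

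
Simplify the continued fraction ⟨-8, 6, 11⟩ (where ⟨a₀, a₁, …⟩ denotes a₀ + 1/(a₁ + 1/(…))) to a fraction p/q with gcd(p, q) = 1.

Build up convergents one term at a time:
a_0 = -8: -8/1
a_1 = 6: -47/6
a_2 = 11: -525/67

-525/67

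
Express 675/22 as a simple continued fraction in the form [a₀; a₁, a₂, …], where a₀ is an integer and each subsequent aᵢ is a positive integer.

[30; 1, 2, 7]

675 = 30·22 + 15, so a_0 = 30
22 = 1·15 + 7, so a_1 = 1
15 = 2·7 + 1, so a_2 = 2
7 = 7·1 + 0, so a_3 = 7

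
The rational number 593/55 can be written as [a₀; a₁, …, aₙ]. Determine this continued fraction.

593 ÷ 55 → quotient 10, remainder 43
55 ÷ 43 → quotient 1, remainder 12
43 ÷ 12 → quotient 3, remainder 7
12 ÷ 7 → quotient 1, remainder 5
7 ÷ 5 → quotient 1, remainder 2
5 ÷ 2 → quotient 2, remainder 1
2 ÷ 1 → quotient 2, remainder 0

[10; 1, 3, 1, 1, 2, 2]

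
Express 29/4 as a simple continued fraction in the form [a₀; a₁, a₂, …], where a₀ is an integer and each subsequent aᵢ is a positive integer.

[7; 4]

⌊29/4⌋ = 7, remainder 1
⌊4/1⌋ = 4, remainder 0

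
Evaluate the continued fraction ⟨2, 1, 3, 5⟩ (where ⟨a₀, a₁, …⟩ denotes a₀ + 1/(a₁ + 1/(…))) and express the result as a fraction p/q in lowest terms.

Start with 5.
3 + 1/(5/1) = 3 + 1/5 = 16/5
1 + 1/(16/5) = 1 + 5/16 = 21/16
2 + 1/(21/16) = 2 + 16/21 = 58/21

58/21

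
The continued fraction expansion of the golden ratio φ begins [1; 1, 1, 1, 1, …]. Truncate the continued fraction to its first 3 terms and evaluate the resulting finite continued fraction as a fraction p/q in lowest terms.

3/2

Work from the innermost term outward:
Start with 1.
1 + 1/(1/1) = 1 + 1/1 = 2/1
1 + 1/(2/1) = 1 + 1/2 = 3/2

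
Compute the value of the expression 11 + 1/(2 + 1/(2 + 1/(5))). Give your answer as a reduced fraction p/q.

308/27

Work from the innermost term outward:
Start with 5.
2 + 1/(5/1) = 2 + 1/5 = 11/5
2 + 1/(11/5) = 2 + 5/11 = 27/11
11 + 1/(27/11) = 11 + 11/27 = 308/27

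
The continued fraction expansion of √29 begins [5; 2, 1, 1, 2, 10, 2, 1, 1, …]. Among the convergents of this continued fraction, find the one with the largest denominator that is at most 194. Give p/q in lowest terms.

List convergents until the denominator exceeds the bound:
a_0 = 5: 5/1  (≤ bound)
a_1 = 2: 11/2  (≤ bound)
a_2 = 1: 16/3  (≤ bound)
a_3 = 1: 27/5  (≤ bound)
a_4 = 2: 70/13  (≤ bound)
a_5 = 10: 727/135  (≤ bound)
a_6 = 2: 1524/283  (> 194, stop)

727/135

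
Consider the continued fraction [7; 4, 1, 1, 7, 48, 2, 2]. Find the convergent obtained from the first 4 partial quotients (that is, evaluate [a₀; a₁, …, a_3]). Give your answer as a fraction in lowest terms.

Starting at the tail and folding back:
Start with 1.
1 + 1/(1/1) = 1 + 1/1 = 2/1
4 + 1/(2/1) = 4 + 1/2 = 9/2
7 + 1/(9/2) = 7 + 2/9 = 65/9

65/9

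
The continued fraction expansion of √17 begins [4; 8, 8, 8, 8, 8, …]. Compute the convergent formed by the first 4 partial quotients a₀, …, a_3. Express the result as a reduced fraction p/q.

Build up convergents one term at a time:
a_0 = 4: 4/1
a_1 = 8: 33/8
a_2 = 8: 268/65
a_3 = 8: 2177/528

2177/528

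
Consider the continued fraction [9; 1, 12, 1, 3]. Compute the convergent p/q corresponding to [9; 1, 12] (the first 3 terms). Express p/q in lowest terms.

Compute successive convergents:
a_0 = 9: 9/1
a_1 = 1: 10/1
a_2 = 12: 129/13

129/13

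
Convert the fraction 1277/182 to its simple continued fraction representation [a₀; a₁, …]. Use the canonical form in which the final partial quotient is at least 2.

1277 ÷ 182 → quotient 7, remainder 3
182 ÷ 3 → quotient 60, remainder 2
3 ÷ 2 → quotient 1, remainder 1
2 ÷ 1 → quotient 2, remainder 0

[7; 60, 1, 2]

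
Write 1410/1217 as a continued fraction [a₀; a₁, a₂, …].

Apply division with remainder until the remainder is 0:
1410 = 1·1217 + 193, so a_0 = 1
1217 = 6·193 + 59, so a_1 = 6
193 = 3·59 + 16, so a_2 = 3
59 = 3·16 + 11, so a_3 = 3
16 = 1·11 + 5, so a_4 = 1
11 = 2·5 + 1, so a_5 = 2
5 = 5·1 + 0, so a_6 = 5

[1; 6, 3, 3, 1, 2, 5]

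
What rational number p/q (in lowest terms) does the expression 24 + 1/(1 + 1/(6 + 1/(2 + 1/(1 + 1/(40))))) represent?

22253/895

Build up convergents one term at a time:
a_0 = 24: 24/1
a_1 = 1: 25/1
a_2 = 6: 174/7
a_3 = 2: 373/15
a_4 = 1: 547/22
a_5 = 40: 22253/895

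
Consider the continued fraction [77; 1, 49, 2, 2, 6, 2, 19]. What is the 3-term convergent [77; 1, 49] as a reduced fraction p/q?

3899/50

Start with 49.
1 + 1/(49/1) = 1 + 1/49 = 50/49
77 + 1/(50/49) = 77 + 49/50 = 3899/50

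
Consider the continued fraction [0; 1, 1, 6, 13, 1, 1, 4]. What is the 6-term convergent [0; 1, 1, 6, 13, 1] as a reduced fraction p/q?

a_0 = 0: 0/1
a_1 = 1: 1/1
a_2 = 1: 1/2
a_3 = 6: 7/13
a_4 = 13: 92/171
a_5 = 1: 99/184

99/184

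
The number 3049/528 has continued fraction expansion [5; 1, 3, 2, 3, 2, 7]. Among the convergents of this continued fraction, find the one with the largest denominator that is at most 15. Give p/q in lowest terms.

a_0 = 5: 5/1  (≤ bound)
a_1 = 1: 6/1  (≤ bound)
a_2 = 3: 23/4  (≤ bound)
a_3 = 2: 52/9  (≤ bound)
a_4 = 3: 179/31  (> 15, stop)

52/9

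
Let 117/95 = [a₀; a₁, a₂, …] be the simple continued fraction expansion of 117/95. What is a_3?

⌊117/95⌋ = 1, remainder 22
⌊95/22⌋ = 4, remainder 7
⌊22/7⌋ = 3, remainder 1
⌊7/1⌋ = 7, remainder 0

7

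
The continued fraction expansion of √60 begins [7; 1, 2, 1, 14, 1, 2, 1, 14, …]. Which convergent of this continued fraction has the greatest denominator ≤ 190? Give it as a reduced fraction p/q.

1433/185

a_0 = 7: 7/1  (≤ bound)
a_1 = 1: 8/1  (≤ bound)
a_2 = 2: 23/3  (≤ bound)
a_3 = 1: 31/4  (≤ bound)
a_4 = 14: 457/59  (≤ bound)
a_5 = 1: 488/63  (≤ bound)
a_6 = 2: 1433/185  (≤ bound)
a_7 = 1: 1921/248  (> 190, stop)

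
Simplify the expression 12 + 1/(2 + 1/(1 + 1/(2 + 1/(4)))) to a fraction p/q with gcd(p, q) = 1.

433/35

Collapse the nested fraction from the inside out:
Start with 4.
2 + 1/(4/1) = 2 + 1/4 = 9/4
1 + 1/(9/4) = 1 + 4/9 = 13/9
2 + 1/(13/9) = 2 + 9/13 = 35/13
12 + 1/(35/13) = 12 + 13/35 = 433/35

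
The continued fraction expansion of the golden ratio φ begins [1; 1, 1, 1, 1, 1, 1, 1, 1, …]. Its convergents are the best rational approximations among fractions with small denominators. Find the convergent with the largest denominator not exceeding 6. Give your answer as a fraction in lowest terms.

8/5

a_0 = 1: 1/1  (≤ bound)
a_1 = 1: 2/1  (≤ bound)
a_2 = 1: 3/2  (≤ bound)
a_3 = 1: 5/3  (≤ bound)
a_4 = 1: 8/5  (≤ bound)
a_5 = 1: 13/8  (> 6, stop)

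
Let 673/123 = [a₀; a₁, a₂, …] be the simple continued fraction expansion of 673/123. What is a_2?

8

⌊673/123⌋ = 5, remainder 58
⌊123/58⌋ = 2, remainder 7
⌊58/7⌋ = 8, remainder 2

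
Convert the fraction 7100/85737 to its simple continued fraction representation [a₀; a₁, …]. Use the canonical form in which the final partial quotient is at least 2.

7100 ÷ 85737 → quotient 0, remainder 7100
85737 ÷ 7100 → quotient 12, remainder 537
7100 ÷ 537 → quotient 13, remainder 119
537 ÷ 119 → quotient 4, remainder 61
119 ÷ 61 → quotient 1, remainder 58
61 ÷ 58 → quotient 1, remainder 3
58 ÷ 3 → quotient 19, remainder 1
3 ÷ 1 → quotient 3, remainder 0

[0; 12, 13, 4, 1, 1, 19, 3]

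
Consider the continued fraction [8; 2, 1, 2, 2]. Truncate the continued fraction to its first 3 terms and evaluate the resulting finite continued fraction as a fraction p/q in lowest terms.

25/3

Collapse the nested fraction from the inside out:
Start with 1.
2 + 1/(1/1) = 2 + 1/1 = 3/1
8 + 1/(3/1) = 8 + 1/3 = 25/3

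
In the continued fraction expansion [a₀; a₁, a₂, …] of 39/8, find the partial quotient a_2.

Repeatedly divide and take the remainder:
⌊39/8⌋ = 4, remainder 7
⌊8/7⌋ = 1, remainder 1
⌊7/1⌋ = 7, remainder 0

7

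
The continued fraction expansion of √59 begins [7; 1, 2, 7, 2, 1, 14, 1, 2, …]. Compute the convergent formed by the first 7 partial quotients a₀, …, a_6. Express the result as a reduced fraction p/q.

Start with 14.
1 + 1/(14/1) = 1 + 1/14 = 15/14
2 + 1/(15/14) = 2 + 14/15 = 44/15
7 + 1/(44/15) = 7 + 15/44 = 323/44
2 + 1/(323/44) = 2 + 44/323 = 690/323
1 + 1/(690/323) = 1 + 323/690 = 1013/690
7 + 1/(1013/690) = 7 + 690/1013 = 7781/1013

7781/1013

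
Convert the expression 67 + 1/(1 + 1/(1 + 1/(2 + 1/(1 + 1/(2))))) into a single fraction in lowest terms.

Start with 2.
1 + 1/(2/1) = 1 + 1/2 = 3/2
2 + 1/(3/2) = 2 + 2/3 = 8/3
1 + 1/(8/3) = 1 + 3/8 = 11/8
1 + 1/(11/8) = 1 + 8/11 = 19/11
67 + 1/(19/11) = 67 + 11/19 = 1284/19

1284/19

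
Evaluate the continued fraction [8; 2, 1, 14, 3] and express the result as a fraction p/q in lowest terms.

Compute successive convergents:
a_0 = 8: 8/1
a_1 = 2: 17/2
a_2 = 1: 25/3
a_3 = 14: 367/44
a_4 = 3: 1126/135

1126/135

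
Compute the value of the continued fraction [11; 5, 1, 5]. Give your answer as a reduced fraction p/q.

Build up convergents one term at a time:
a_0 = 11: 11/1
a_1 = 5: 56/5
a_2 = 1: 67/6
a_3 = 5: 391/35

391/35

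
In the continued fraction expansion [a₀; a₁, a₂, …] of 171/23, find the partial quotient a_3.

3

171 = 7·23 + 10, so a_0 = 7
23 = 2·10 + 3, so a_1 = 2
10 = 3·3 + 1, so a_2 = 3
3 = 3·1 + 0, so a_3 = 3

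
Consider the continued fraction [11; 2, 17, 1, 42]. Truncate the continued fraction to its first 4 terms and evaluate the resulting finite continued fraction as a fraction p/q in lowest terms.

425/37

a_0 = 11: 11/1
a_1 = 2: 23/2
a_2 = 17: 402/35
a_3 = 1: 425/37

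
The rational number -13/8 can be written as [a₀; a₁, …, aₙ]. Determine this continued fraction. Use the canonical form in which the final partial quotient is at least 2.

[-2; 2, 1, 2]

Repeatedly divide and take the remainder:
-13 ÷ 8 → quotient -2, remainder 3
8 ÷ 3 → quotient 2, remainder 2
3 ÷ 2 → quotient 1, remainder 1
2 ÷ 1 → quotient 2, remainder 0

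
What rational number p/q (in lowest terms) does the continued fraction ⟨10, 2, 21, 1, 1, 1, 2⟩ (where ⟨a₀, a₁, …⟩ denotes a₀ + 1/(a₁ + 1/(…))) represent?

3713/354

Use the convergent recurrence hₖ = aₖ·hₖ₋₁ + hₖ₋₂ (and likewise for the denominators kₖ):
a_0 = 10: 10/1
a_1 = 2: 21/2
a_2 = 21: 451/43
a_3 = 1: 472/45
a_4 = 1: 923/88
a_5 = 1: 1395/133
a_6 = 2: 3713/354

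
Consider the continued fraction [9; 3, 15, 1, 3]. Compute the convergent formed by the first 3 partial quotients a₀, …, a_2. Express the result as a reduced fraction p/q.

a_0 = 9: 9/1
a_1 = 3: 28/3
a_2 = 15: 429/46

429/46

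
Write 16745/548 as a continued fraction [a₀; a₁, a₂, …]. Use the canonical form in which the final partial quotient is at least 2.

16745 ÷ 548 → quotient 30, remainder 305
548 ÷ 305 → quotient 1, remainder 243
305 ÷ 243 → quotient 1, remainder 62
243 ÷ 62 → quotient 3, remainder 57
62 ÷ 57 → quotient 1, remainder 5
57 ÷ 5 → quotient 11, remainder 2
5 ÷ 2 → quotient 2, remainder 1
2 ÷ 1 → quotient 2, remainder 0

[30; 1, 1, 3, 1, 11, 2, 2]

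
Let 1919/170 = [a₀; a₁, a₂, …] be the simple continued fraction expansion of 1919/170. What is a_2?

2

1919 ÷ 170 → quotient 11, remainder 49
170 ÷ 49 → quotient 3, remainder 23
49 ÷ 23 → quotient 2, remainder 3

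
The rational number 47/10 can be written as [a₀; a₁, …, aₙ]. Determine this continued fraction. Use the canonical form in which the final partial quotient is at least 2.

[4; 1, 2, 3]

⌊47/10⌋ = 4, remainder 7
⌊10/7⌋ = 1, remainder 3
⌊7/3⌋ = 2, remainder 1
⌊3/1⌋ = 3, remainder 0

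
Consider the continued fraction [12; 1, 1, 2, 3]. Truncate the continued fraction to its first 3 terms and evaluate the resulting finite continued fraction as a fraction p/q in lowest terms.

a_0 = 12: 12/1
a_1 = 1: 13/1
a_2 = 1: 25/2

25/2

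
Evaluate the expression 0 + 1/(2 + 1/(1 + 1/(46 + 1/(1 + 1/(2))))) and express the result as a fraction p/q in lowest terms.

143/426

a_0 = 0: 0/1
a_1 = 2: 1/2
a_2 = 1: 1/3
a_3 = 46: 47/140
a_4 = 1: 48/143
a_5 = 2: 143/426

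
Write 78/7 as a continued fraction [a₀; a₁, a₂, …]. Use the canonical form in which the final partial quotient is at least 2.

[11; 7]

Run the Euclidean algorithm, recording each quotient:
78 = 11·7 + 1, so a_0 = 11
7 = 7·1 + 0, so a_1 = 7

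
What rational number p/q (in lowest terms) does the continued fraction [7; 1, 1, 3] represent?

53/7

a_0 = 7: 7/1
a_1 = 1: 8/1
a_2 = 1: 15/2
a_3 = 3: 53/7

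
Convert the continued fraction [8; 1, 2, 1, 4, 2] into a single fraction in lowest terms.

367/42

a_0 = 8: 8/1
a_1 = 1: 9/1
a_2 = 2: 26/3
a_3 = 1: 35/4
a_4 = 4: 166/19
a_5 = 2: 367/42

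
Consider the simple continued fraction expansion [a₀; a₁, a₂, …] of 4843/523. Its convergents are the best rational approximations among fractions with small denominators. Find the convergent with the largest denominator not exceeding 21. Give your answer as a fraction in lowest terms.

37/4

List convergents until the denominator exceeds the bound:
a_0 = 9: 9/1  (≤ bound)
a_1 = 3: 28/3  (≤ bound)
a_2 = 1: 37/4  (≤ bound)
a_3 = 5: 213/23  (> 21, stop)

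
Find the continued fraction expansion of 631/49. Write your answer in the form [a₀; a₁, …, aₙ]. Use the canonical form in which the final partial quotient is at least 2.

631 = 12·49 + 43, so a_0 = 12
49 = 1·43 + 6, so a_1 = 1
43 = 7·6 + 1, so a_2 = 7
6 = 6·1 + 0, so a_3 = 6

[12; 1, 7, 6]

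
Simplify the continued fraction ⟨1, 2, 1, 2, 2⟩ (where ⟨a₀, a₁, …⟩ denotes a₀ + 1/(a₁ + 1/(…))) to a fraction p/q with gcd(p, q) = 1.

a_0 = 1: 1/1
a_1 = 2: 3/2
a_2 = 1: 4/3
a_3 = 2: 11/8
a_4 = 2: 26/19

26/19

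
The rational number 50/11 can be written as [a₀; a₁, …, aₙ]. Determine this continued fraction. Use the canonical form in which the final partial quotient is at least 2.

Repeatedly divide and take the remainder:
50 = 4·11 + 6, so a_0 = 4
11 = 1·6 + 5, so a_1 = 1
6 = 1·5 + 1, so a_2 = 1
5 = 5·1 + 0, so a_3 = 5

[4; 1, 1, 5]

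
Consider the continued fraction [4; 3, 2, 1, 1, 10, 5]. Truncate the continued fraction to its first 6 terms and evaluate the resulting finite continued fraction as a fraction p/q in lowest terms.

773/180

a_0 = 4: 4/1
a_1 = 3: 13/3
a_2 = 2: 30/7
a_3 = 1: 43/10
a_4 = 1: 73/17
a_5 = 10: 773/180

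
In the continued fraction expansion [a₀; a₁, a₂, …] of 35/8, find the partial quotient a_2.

Run the Euclidean algorithm, recording each quotient:
35 = 4·8 + 3, so a_0 = 4
8 = 2·3 + 2, so a_1 = 2
3 = 1·2 + 1, so a_2 = 1

1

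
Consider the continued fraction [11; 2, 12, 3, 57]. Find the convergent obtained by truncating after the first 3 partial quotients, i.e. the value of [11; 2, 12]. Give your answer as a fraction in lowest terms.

Starting at the tail and folding back:
Start with 12.
2 + 1/(12/1) = 2 + 1/12 = 25/12
11 + 1/(25/12) = 11 + 12/25 = 287/25

287/25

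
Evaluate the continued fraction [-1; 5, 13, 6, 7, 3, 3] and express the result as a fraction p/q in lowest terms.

-24036/29933

Start with 3.
3 + 1/(3/1) = 3 + 1/3 = 10/3
7 + 1/(10/3) = 7 + 3/10 = 73/10
6 + 1/(73/10) = 6 + 10/73 = 448/73
13 + 1/(448/73) = 13 + 73/448 = 5897/448
5 + 1/(5897/448) = 5 + 448/5897 = 29933/5897
-1 + 1/(29933/5897) = -1 + 5897/29933 = -24036/29933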